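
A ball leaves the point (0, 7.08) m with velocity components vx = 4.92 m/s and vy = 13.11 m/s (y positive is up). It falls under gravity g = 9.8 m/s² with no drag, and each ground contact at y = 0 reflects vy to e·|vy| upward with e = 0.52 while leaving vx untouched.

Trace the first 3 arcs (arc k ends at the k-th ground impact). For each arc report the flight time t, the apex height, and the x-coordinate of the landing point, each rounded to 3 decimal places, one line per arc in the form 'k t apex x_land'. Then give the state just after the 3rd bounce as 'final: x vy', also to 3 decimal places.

Arc 1: start y=7.080, vy=13.110 → t=3.136, apex=15.849, x_land=15.430, impact vy=-17.625
  bounce: vy ← 0.52·17.625 = 9.165
Arc 2: start y=0.000, vy=9.165 → t=1.870, apex=4.286, x_land=24.633, impact vy=-9.165
  bounce: vy ← 0.52·9.165 = 4.766
Arc 3: start y=0.000, vy=4.766 → t=0.973, apex=1.159, x_land=29.418, impact vy=-4.766
  bounce: vy ← 0.52·4.766 = 2.478

1 3.136 15.849 15.430
2 1.870 4.286 24.633
3 0.973 1.159 29.418
final: 29.418 2.478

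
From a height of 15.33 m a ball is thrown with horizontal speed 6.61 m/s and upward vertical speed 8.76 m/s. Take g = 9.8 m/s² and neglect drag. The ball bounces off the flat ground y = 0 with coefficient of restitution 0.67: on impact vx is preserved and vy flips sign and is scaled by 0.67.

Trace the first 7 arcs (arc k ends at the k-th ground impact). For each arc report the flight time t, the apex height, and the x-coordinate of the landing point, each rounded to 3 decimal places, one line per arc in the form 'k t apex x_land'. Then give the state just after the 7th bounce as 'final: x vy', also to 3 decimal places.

Arc 1: start y=15.330, vy=8.760 → t=2.876, apex=19.245, x_land=19.008, impact vy=-19.422
  bounce: vy ← 0.67·19.422 = 13.013
Arc 2: start y=0.000, vy=13.013 → t=2.656, apex=8.639, x_land=36.562, impact vy=-13.013
  bounce: vy ← 0.67·13.013 = 8.718
Arc 3: start y=0.000, vy=8.718 → t=1.779, apex=3.878, x_land=48.323, impact vy=-8.718
  bounce: vy ← 0.67·8.718 = 5.841
Arc 4: start y=0.000, vy=5.841 → t=1.192, apex=1.741, x_land=56.203, impact vy=-5.841
  bounce: vy ← 0.67·5.841 = 3.914
Arc 5: start y=0.000, vy=3.914 → t=0.799, apex=0.781, x_land=61.482, impact vy=-3.914
  bounce: vy ← 0.67·3.914 = 2.622
Arc 6: start y=0.000, vy=2.622 → t=0.535, apex=0.351, x_land=65.020, impact vy=-2.622
  bounce: vy ← 0.67·2.622 = 1.757
Arc 7: start y=0.000, vy=1.757 → t=0.359, apex=0.157, x_land=67.390, impact vy=-1.757
  bounce: vy ← 0.67·1.757 = 1.177

1 2.876 19.245 19.008
2 2.656 8.639 36.562
3 1.779 3.878 48.323
4 1.192 1.741 56.203
5 0.799 0.781 61.482
6 0.535 0.351 65.020
7 0.359 0.157 67.390
final: 67.390 1.177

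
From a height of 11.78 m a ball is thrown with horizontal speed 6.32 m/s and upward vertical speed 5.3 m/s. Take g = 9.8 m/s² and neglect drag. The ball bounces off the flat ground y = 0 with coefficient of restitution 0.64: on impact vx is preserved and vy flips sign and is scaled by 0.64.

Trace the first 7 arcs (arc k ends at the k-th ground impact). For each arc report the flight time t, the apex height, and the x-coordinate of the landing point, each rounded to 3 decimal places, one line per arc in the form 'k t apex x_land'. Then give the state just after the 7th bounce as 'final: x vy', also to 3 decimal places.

Arc 1: start y=11.780, vy=5.300 → t=2.183, apex=13.213, x_land=13.796, impact vy=-16.093
  bounce: vy ← 0.64·16.093 = 10.299
Arc 2: start y=0.000, vy=10.299 → t=2.102, apex=5.412, x_land=27.080, impact vy=-10.299
  bounce: vy ← 0.64·10.299 = 6.592
Arc 3: start y=0.000, vy=6.592 → t=1.345, apex=2.217, x_land=35.582, impact vy=-6.592
  bounce: vy ← 0.64·6.592 = 4.219
Arc 4: start y=0.000, vy=4.219 → t=0.861, apex=0.908, x_land=41.023, impact vy=-4.219
  bounce: vy ← 0.64·4.219 = 2.700
Arc 5: start y=0.000, vy=2.700 → t=0.551, apex=0.372, x_land=44.506, impact vy=-2.700
  bounce: vy ← 0.64·2.700 = 1.728
Arc 6: start y=0.000, vy=1.728 → t=0.353, apex=0.152, x_land=46.734, impact vy=-1.728
  bounce: vy ← 0.64·1.728 = 1.106
Arc 7: start y=0.000, vy=1.106 → t=0.226, apex=0.062, x_land=48.161, impact vy=-1.106
  bounce: vy ← 0.64·1.106 = 0.708

1 2.183 13.213 13.796
2 2.102 5.412 27.080
3 1.345 2.217 35.582
4 0.861 0.908 41.023
5 0.551 0.372 44.506
6 0.353 0.152 46.734
7 0.226 0.062 48.161
final: 48.161 0.708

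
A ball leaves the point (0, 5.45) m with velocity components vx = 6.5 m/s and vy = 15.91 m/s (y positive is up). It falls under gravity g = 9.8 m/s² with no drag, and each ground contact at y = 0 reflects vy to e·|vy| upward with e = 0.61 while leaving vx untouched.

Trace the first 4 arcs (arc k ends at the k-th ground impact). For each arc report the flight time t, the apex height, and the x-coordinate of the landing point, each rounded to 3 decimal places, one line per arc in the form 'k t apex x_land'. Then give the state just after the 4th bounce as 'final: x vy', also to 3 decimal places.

Arc 1: start y=5.450, vy=15.910 → t=3.559, apex=18.365, x_land=23.136, impact vy=-18.972
  bounce: vy ← 0.61·18.972 = 11.573
Arc 2: start y=0.000, vy=11.573 → t=2.362, apex=6.834, x_land=38.488, impact vy=-11.573
  bounce: vy ← 0.61·11.573 = 7.060
Arc 3: start y=0.000, vy=7.060 → t=1.441, apex=2.543, x_land=47.853, impact vy=-7.060
  bounce: vy ← 0.61·7.060 = 4.306
Arc 4: start y=0.000, vy=4.306 → t=0.879, apex=0.946, x_land=53.566, impact vy=-4.306
  bounce: vy ← 0.61·4.306 = 2.627

1 3.559 18.365 23.136
2 2.362 6.834 38.488
3 1.441 2.543 47.853
4 0.879 0.946 53.566
final: 53.566 2.627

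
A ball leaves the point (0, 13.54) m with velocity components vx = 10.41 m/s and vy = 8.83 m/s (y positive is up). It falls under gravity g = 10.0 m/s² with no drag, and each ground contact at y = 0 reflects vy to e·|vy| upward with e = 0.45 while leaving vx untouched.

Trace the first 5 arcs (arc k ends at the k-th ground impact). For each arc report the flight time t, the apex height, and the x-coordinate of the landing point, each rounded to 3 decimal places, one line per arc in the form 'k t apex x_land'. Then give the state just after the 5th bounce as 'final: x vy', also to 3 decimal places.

1 2.751 17.438 28.633
2 1.681 3.531 46.130
3 0.756 0.715 54.004
4 0.340 0.145 57.547
5 0.153 0.029 59.141
final: 59.141 0.345

Arc 1: start y=13.540, vy=8.830 → t=2.751, apex=17.438, x_land=28.633, impact vy=-18.675
  bounce: vy ← 0.45·18.675 = 8.404
Arc 2: start y=0.000, vy=8.404 → t=1.681, apex=3.531, x_land=46.130, impact vy=-8.404
  bounce: vy ← 0.45·8.404 = 3.782
Arc 3: start y=0.000, vy=3.782 → t=0.756, apex=0.715, x_land=54.004, impact vy=-3.782
  bounce: vy ← 0.45·3.782 = 1.702
Arc 4: start y=0.000, vy=1.702 → t=0.340, apex=0.145, x_land=57.547, impact vy=-1.702
  bounce: vy ← 0.45·1.702 = 0.766
Arc 5: start y=0.000, vy=0.766 → t=0.153, apex=0.029, x_land=59.141, impact vy=-0.766
  bounce: vy ← 0.45·0.766 = 0.345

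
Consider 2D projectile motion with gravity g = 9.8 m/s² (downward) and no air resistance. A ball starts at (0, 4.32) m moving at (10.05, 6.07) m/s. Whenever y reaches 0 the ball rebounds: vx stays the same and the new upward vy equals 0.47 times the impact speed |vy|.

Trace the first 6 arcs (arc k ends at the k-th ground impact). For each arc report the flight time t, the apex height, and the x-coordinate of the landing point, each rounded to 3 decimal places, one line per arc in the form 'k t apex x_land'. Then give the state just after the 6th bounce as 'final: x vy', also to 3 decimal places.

1 1.744 6.200 17.530
2 1.057 1.370 28.156
3 0.497 0.303 33.150
4 0.234 0.067 35.498
5 0.110 0.015 36.601
6 0.052 0.003 37.120
final: 37.120 0.119

Arc 1: start y=4.320, vy=6.070 → t=1.744, apex=6.200, x_land=17.530, impact vy=-11.023
  bounce: vy ← 0.47·11.023 = 5.181
Arc 2: start y=0.000, vy=5.181 → t=1.057, apex=1.370, x_land=28.156, impact vy=-5.181
  bounce: vy ← 0.47·5.181 = 2.435
Arc 3: start y=0.000, vy=2.435 → t=0.497, apex=0.303, x_land=33.150, impact vy=-2.435
  bounce: vy ← 0.47·2.435 = 1.144
Arc 4: start y=0.000, vy=1.144 → t=0.234, apex=0.067, x_land=35.498, impact vy=-1.144
  bounce: vy ← 0.47·1.144 = 0.538
Arc 5: start y=0.000, vy=0.538 → t=0.110, apex=0.015, x_land=36.601, impact vy=-0.538
  bounce: vy ← 0.47·0.538 = 0.253
Arc 6: start y=0.000, vy=0.253 → t=0.052, apex=0.003, x_land=37.120, impact vy=-0.253
  bounce: vy ← 0.47·0.253 = 0.119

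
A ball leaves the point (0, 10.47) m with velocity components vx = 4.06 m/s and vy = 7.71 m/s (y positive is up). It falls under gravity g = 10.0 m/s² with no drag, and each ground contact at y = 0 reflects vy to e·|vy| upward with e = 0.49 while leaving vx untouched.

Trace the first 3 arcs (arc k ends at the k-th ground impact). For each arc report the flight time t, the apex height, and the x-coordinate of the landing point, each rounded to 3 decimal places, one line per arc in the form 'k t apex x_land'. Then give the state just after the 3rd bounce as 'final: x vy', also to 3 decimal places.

Arc 1: start y=10.470, vy=7.710 → t=2.411, apex=13.442, x_land=9.787, impact vy=-16.396
  bounce: vy ← 0.49·16.396 = 8.034
Arc 2: start y=0.000, vy=8.034 → t=1.607, apex=3.227, x_land=16.311, impact vy=-8.034
  bounce: vy ← 0.49·8.034 = 3.937
Arc 3: start y=0.000, vy=3.937 → t=0.787, apex=0.775, x_land=19.508, impact vy=-3.937
  bounce: vy ← 0.49·3.937 = 1.929

1 2.411 13.442 9.787
2 1.607 3.227 16.311
3 0.787 0.775 19.508
final: 19.508 1.929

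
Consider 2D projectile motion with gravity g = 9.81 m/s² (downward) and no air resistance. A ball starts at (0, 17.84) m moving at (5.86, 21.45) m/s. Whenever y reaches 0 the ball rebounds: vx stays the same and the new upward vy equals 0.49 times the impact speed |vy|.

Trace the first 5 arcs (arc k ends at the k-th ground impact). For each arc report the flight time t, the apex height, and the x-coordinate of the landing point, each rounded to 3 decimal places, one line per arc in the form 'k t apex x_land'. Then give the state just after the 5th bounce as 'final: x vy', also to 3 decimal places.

Arc 1: start y=17.840, vy=21.450 → t=5.088, apex=41.291, x_land=29.815, impact vy=-28.463
  bounce: vy ← 0.49·28.463 = 13.947
Arc 2: start y=0.000, vy=13.947 → t=2.843, apex=9.914, x_land=46.477, impact vy=-13.947
  bounce: vy ← 0.49·13.947 = 6.834
Arc 3: start y=0.000, vy=6.834 → t=1.393, apex=2.380, x_land=54.642, impact vy=-6.834
  bounce: vy ← 0.49·6.834 = 3.349
Arc 4: start y=0.000, vy=3.349 → t=0.683, apex=0.572, x_land=58.642, impact vy=-3.349
  bounce: vy ← 0.49·3.349 = 1.641
Arc 5: start y=0.000, vy=1.641 → t=0.335, apex=0.137, x_land=60.603, impact vy=-1.641
  bounce: vy ← 0.49·1.641 = 0.804

1 5.088 41.291 29.815
2 2.843 9.914 46.477
3 1.393 2.380 54.642
4 0.683 0.572 58.642
5 0.335 0.137 60.603
final: 60.603 0.804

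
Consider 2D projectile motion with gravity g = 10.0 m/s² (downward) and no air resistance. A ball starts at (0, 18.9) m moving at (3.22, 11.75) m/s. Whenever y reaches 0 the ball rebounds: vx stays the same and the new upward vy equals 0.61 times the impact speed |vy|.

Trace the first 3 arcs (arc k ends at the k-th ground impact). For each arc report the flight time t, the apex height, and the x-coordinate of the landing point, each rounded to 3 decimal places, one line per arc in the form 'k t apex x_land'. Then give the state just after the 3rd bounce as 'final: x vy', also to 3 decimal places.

Arc 1: start y=18.900, vy=11.750 → t=3.447, apex=25.803, x_land=11.098, impact vy=-22.717
  bounce: vy ← 0.61·22.717 = 13.857
Arc 2: start y=0.000, vy=13.857 → t=2.771, apex=9.601, x_land=20.023, impact vy=-13.857
  bounce: vy ← 0.61·13.857 = 8.453
Arc 3: start y=0.000, vy=8.453 → t=1.691, apex=3.573, x_land=25.466, impact vy=-8.453
  bounce: vy ← 0.61·8.453 = 5.156

1 3.447 25.803 11.098
2 2.771 9.601 20.023
3 1.691 3.573 25.466
final: 25.466 5.156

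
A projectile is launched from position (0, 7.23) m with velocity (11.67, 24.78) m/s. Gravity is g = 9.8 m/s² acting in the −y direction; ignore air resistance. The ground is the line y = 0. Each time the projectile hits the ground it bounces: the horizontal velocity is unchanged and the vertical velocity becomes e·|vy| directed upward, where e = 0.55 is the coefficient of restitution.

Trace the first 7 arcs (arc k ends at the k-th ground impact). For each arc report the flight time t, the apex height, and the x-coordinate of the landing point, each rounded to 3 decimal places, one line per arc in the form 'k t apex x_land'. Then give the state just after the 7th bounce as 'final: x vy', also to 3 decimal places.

Arc 1: start y=7.230, vy=24.780 → t=5.334, apex=38.559, x_land=62.245, impact vy=-27.491
  bounce: vy ← 0.55·27.491 = 15.120
Arc 2: start y=0.000, vy=15.120 → t=3.086, apex=11.664, x_land=98.256, impact vy=-15.120
  bounce: vy ← 0.55·15.120 = 8.316
Arc 3: start y=0.000, vy=8.316 → t=1.697, apex=3.528, x_land=118.061, impact vy=-8.316
  bounce: vy ← 0.55·8.316 = 4.574
Arc 4: start y=0.000, vy=4.574 → t=0.933, apex=1.067, x_land=128.955, impact vy=-4.574
  bounce: vy ← 0.55·4.574 = 2.516
Arc 5: start y=0.000, vy=2.516 → t=0.513, apex=0.323, x_land=134.946, impact vy=-2.516
  bounce: vy ← 0.55·2.516 = 1.384
Arc 6: start y=0.000, vy=1.384 → t=0.282, apex=0.098, x_land=138.241, impact vy=-1.384
  bounce: vy ← 0.55·1.384 = 0.761
Arc 7: start y=0.000, vy=0.761 → t=0.155, apex=0.030, x_land=140.053, impact vy=-0.761
  bounce: vy ← 0.55·0.761 = 0.419

1 5.334 38.559 62.245
2 3.086 11.664 98.256
3 1.697 3.528 118.061
4 0.933 1.067 128.955
5 0.513 0.323 134.946
6 0.282 0.098 138.241
7 0.155 0.030 140.053
final: 140.053 0.419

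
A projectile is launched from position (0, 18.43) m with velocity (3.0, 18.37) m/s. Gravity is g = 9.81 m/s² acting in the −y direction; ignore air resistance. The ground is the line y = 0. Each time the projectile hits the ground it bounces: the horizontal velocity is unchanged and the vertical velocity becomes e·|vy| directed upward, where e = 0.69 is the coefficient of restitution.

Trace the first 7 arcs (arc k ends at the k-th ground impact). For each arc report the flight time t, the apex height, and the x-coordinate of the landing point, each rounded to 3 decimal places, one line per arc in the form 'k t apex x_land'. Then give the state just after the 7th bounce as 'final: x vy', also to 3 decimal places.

Arc 1: start y=18.430, vy=18.370 → t=4.568, apex=35.630, x_land=13.703, impact vy=-26.440
  bounce: vy ← 0.69·26.440 = 18.243
Arc 2: start y=0.000, vy=18.243 → t=3.719, apex=16.963, x_land=24.861, impact vy=-18.243
  bounce: vy ← 0.69·18.243 = 12.588
Arc 3: start y=0.000, vy=12.588 → t=2.566, apex=8.076, x_land=32.560, impact vy=-12.588
  bounce: vy ← 0.69·12.588 = 8.686
Arc 4: start y=0.000, vy=8.686 → t=1.771, apex=3.845, x_land=37.873, impact vy=-8.686
  bounce: vy ← 0.69·8.686 = 5.993
Arc 5: start y=0.000, vy=5.993 → t=1.222, apex=1.831, x_land=41.538, impact vy=-5.993
  bounce: vy ← 0.69·5.993 = 4.135
Arc 6: start y=0.000, vy=4.135 → t=0.843, apex=0.872, x_land=44.067, impact vy=-4.135
  bounce: vy ← 0.69·4.135 = 2.853
Arc 7: start y=0.000, vy=2.853 → t=0.582, apex=0.415, x_land=45.812, impact vy=-2.853
  bounce: vy ← 0.69·2.853 = 1.969

1 4.568 35.630 13.703
2 3.719 16.963 24.861
3 2.566 8.076 32.560
4 1.771 3.845 37.873
5 1.222 1.831 41.538
6 0.843 0.872 44.067
7 0.582 0.415 45.812
final: 45.812 1.969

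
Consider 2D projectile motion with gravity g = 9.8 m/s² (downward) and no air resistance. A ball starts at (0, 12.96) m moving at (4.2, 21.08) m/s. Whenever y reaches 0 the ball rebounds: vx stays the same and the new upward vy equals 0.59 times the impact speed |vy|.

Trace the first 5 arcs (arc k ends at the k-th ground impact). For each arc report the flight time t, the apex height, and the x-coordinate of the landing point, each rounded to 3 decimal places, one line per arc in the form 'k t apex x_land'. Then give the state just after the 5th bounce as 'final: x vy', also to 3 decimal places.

1 4.848 35.632 20.360
2 3.182 12.403 33.725
3 1.877 4.318 41.610
4 1.108 1.503 46.262
5 0.654 0.523 49.007
final: 49.007 1.889

Arc 1: start y=12.960, vy=21.080 → t=4.848, apex=35.632, x_land=20.360, impact vy=-26.427
  bounce: vy ← 0.59·26.427 = 15.592
Arc 2: start y=0.000, vy=15.592 → t=3.182, apex=12.403, x_land=33.725, impact vy=-15.592
  bounce: vy ← 0.59·15.592 = 9.199
Arc 3: start y=0.000, vy=9.199 → t=1.877, apex=4.318, x_land=41.610, impact vy=-9.199
  bounce: vy ← 0.59·9.199 = 5.428
Arc 4: start y=0.000, vy=5.428 → t=1.108, apex=1.503, x_land=46.262, impact vy=-5.428
  bounce: vy ← 0.59·5.428 = 3.202
Arc 5: start y=0.000, vy=3.202 → t=0.654, apex=0.523, x_land=49.007, impact vy=-3.202
  bounce: vy ← 0.59·3.202 = 1.889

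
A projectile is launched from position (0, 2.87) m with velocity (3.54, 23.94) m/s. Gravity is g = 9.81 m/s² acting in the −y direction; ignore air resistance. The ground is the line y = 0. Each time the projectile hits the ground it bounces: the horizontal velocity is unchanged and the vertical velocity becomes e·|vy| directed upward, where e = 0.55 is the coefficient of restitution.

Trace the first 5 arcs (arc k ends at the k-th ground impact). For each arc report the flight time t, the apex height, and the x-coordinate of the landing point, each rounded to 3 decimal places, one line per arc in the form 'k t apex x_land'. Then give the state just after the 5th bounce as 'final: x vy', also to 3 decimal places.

Arc 1: start y=2.870, vy=23.940 → t=4.998, apex=32.081, x_land=17.692, impact vy=-25.089
  bounce: vy ← 0.55·25.089 = 13.799
Arc 2: start y=0.000, vy=13.799 → t=2.813, apex=9.705, x_land=27.651, impact vy=-13.799
  bounce: vy ← 0.55·13.799 = 7.589
Arc 3: start y=0.000, vy=7.589 → t=1.547, apex=2.936, x_land=33.128, impact vy=-7.589
  bounce: vy ← 0.55·7.589 = 4.174
Arc 4: start y=0.000, vy=4.174 → t=0.851, apex=0.888, x_land=36.141, impact vy=-4.174
  bounce: vy ← 0.55·4.174 = 2.296
Arc 5: start y=0.000, vy=2.296 → t=0.468, apex=0.269, x_land=37.798, impact vy=-2.296
  bounce: vy ← 0.55·2.296 = 1.263

1 4.998 32.081 17.692
2 2.813 9.705 27.651
3 1.547 2.936 33.128
4 0.851 0.888 36.141
5 0.468 0.269 37.798
final: 37.798 1.263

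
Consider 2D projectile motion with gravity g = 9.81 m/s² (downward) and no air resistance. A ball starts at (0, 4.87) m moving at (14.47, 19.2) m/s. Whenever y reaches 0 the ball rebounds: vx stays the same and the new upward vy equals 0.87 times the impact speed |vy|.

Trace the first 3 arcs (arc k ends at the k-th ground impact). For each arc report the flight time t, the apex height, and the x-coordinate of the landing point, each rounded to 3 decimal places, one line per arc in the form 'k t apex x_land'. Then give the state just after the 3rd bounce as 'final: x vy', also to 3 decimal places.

Arc 1: start y=4.870, vy=19.200 → t=4.153, apex=23.659, x_land=60.100, impact vy=-21.545
  bounce: vy ← 0.87·21.545 = 18.744
Arc 2: start y=0.000, vy=18.744 → t=3.821, apex=17.907, x_land=115.396, impact vy=-18.744
  bounce: vy ← 0.87·18.744 = 16.307
Arc 3: start y=0.000, vy=16.307 → t=3.325, apex=13.554, x_land=163.504, impact vy=-16.307
  bounce: vy ← 0.87·16.307 = 14.187

1 4.153 23.659 60.100
2 3.821 17.907 115.396
3 3.325 13.554 163.504
final: 163.504 14.187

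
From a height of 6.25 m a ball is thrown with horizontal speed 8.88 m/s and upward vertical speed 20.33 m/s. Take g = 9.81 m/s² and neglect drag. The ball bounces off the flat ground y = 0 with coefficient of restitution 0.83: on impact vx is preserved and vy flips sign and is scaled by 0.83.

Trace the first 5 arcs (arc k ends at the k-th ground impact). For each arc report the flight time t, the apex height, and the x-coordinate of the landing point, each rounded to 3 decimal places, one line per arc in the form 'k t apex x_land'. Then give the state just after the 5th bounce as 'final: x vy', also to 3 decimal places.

1 4.432 27.316 39.358
2 3.917 18.818 74.145
3 3.251 12.964 103.017
4 2.699 8.931 126.981
5 2.240 6.152 146.872
final: 146.872 9.119

Arc 1: start y=6.250, vy=20.330 → t=4.432, apex=27.316, x_land=39.358, impact vy=-23.150
  bounce: vy ← 0.83·23.150 = 19.215
Arc 2: start y=0.000, vy=19.215 → t=3.917, apex=18.818, x_land=74.145, impact vy=-19.215
  bounce: vy ← 0.83·19.215 = 15.948
Arc 3: start y=0.000, vy=15.948 → t=3.251, apex=12.964, x_land=103.017, impact vy=-15.948
  bounce: vy ← 0.83·15.948 = 13.237
Arc 4: start y=0.000, vy=13.237 → t=2.699, apex=8.931, x_land=126.981, impact vy=-13.237
  bounce: vy ← 0.83·13.237 = 10.987
Arc 5: start y=0.000, vy=10.987 → t=2.240, apex=6.152, x_land=146.872, impact vy=-10.987
  bounce: vy ← 0.83·10.987 = 9.119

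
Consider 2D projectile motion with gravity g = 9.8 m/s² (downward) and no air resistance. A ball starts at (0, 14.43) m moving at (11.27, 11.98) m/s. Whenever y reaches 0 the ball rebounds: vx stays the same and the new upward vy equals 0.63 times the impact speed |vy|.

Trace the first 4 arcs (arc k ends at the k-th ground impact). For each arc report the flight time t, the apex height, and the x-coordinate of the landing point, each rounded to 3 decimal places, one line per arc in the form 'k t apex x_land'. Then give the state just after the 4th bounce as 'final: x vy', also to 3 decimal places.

Arc 1: start y=14.430, vy=11.980 → t=3.329, apex=21.752, x_land=37.522, impact vy=-20.648
  bounce: vy ← 0.63·20.648 = 13.008
Arc 2: start y=0.000, vy=13.008 → t=2.655, apex=8.634, x_land=67.442, impact vy=-13.008
  bounce: vy ← 0.63·13.008 = 8.195
Arc 3: start y=0.000, vy=8.195 → t=1.673, apex=3.427, x_land=86.291, impact vy=-8.195
  bounce: vy ← 0.63·8.195 = 5.163
Arc 4: start y=0.000, vy=5.163 → t=1.054, apex=1.360, x_land=98.166, impact vy=-5.163
  bounce: vy ← 0.63·5.163 = 3.253

1 3.329 21.752 37.522
2 2.655 8.634 67.442
3 1.673 3.427 86.291
4 1.054 1.360 98.166
final: 98.166 3.253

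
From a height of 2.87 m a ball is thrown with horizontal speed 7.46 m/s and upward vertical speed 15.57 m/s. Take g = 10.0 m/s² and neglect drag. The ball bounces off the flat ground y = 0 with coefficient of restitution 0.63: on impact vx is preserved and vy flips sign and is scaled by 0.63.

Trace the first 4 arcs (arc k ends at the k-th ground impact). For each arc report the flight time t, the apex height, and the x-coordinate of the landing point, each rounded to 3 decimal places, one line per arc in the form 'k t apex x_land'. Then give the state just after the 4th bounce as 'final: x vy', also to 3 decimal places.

Arc 1: start y=2.870, vy=15.570 → t=3.289, apex=14.991, x_land=24.533, impact vy=-17.315
  bounce: vy ← 0.63·17.315 = 10.909
Arc 2: start y=0.000, vy=10.909 → t=2.182, apex=5.950, x_land=40.808, impact vy=-10.909
  bounce: vy ← 0.63·10.909 = 6.873
Arc 3: start y=0.000, vy=6.873 → t=1.375, apex=2.362, x_land=51.062, impact vy=-6.873
  bounce: vy ← 0.63·6.873 = 4.330
Arc 4: start y=0.000, vy=4.330 → t=0.866, apex=0.937, x_land=57.522, impact vy=-4.330
  bounce: vy ← 0.63·4.330 = 2.728

1 3.289 14.991 24.533
2 2.182 5.950 40.808
3 1.375 2.362 51.062
4 0.866 0.937 57.522
final: 57.522 2.728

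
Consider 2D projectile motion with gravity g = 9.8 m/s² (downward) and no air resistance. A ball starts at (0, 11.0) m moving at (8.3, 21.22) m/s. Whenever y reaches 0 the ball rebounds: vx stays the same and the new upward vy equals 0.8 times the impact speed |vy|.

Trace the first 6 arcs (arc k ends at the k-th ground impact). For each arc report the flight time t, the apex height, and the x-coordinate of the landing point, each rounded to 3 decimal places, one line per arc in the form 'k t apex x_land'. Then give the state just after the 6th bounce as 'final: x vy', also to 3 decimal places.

1 4.798 33.974 39.827
2 4.213 21.743 74.795
3 3.370 13.916 102.770
4 2.696 8.906 125.149
5 2.157 5.700 143.053
6 1.726 3.648 157.376
final: 157.376 6.765

Arc 1: start y=11.000, vy=21.220 → t=4.798, apex=33.974, x_land=39.827, impact vy=-25.805
  bounce: vy ← 0.8·25.805 = 20.644
Arc 2: start y=0.000, vy=20.644 → t=4.213, apex=21.743, x_land=74.795, impact vy=-20.644
  bounce: vy ← 0.8·20.644 = 16.515
Arc 3: start y=0.000, vy=16.515 → t=3.370, apex=13.916, x_land=102.770, impact vy=-16.515
  bounce: vy ← 0.8·16.515 = 13.212
Arc 4: start y=0.000, vy=13.212 → t=2.696, apex=8.906, x_land=125.149, impact vy=-13.212
  bounce: vy ← 0.8·13.212 = 10.570
Arc 5: start y=0.000, vy=10.570 → t=2.157, apex=5.700, x_land=143.053, impact vy=-10.570
  bounce: vy ← 0.8·10.570 = 8.456
Arc 6: start y=0.000, vy=8.456 → t=1.726, apex=3.648, x_land=157.376, impact vy=-8.456
  bounce: vy ← 0.8·8.456 = 6.765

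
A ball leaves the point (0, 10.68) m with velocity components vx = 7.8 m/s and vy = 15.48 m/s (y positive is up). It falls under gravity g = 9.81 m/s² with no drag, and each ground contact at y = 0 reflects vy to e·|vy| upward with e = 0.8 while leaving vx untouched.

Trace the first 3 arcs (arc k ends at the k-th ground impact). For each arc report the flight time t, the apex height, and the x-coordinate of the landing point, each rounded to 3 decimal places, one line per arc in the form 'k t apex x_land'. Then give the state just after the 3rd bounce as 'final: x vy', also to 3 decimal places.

1 3.738 22.894 29.159
2 3.457 14.652 56.121
3 2.765 9.377 77.691
final: 77.691 10.851

Arc 1: start y=10.680, vy=15.480 → t=3.738, apex=22.894, x_land=29.159, impact vy=-21.194
  bounce: vy ← 0.8·21.194 = 16.955
Arc 2: start y=0.000, vy=16.955 → t=3.457, apex=14.652, x_land=56.121, impact vy=-16.955
  bounce: vy ← 0.8·16.955 = 13.564
Arc 3: start y=0.000, vy=13.564 → t=2.765, apex=9.377, x_land=77.691, impact vy=-13.564
  bounce: vy ← 0.8·13.564 = 10.851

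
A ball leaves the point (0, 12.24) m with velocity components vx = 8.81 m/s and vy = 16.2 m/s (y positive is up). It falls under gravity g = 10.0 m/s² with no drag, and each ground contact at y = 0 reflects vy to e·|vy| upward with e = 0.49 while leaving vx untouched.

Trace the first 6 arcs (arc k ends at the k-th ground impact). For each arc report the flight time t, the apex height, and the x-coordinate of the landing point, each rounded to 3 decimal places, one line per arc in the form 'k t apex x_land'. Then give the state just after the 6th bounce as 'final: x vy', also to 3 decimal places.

Arc 1: start y=12.240, vy=16.200 → t=3.872, apex=25.362, x_land=34.114, impact vy=-22.522
  bounce: vy ← 0.49·22.522 = 11.036
Arc 2: start y=0.000, vy=11.036 → t=2.207, apex=6.089, x_land=53.559, impact vy=-11.036
  bounce: vy ← 0.49·11.036 = 5.408
Arc 3: start y=0.000, vy=5.408 → t=1.082, apex=1.462, x_land=63.087, impact vy=-5.408
  bounce: vy ← 0.49·5.408 = 2.650
Arc 4: start y=0.000, vy=2.650 → t=0.530, apex=0.351, x_land=67.756, impact vy=-2.650
  bounce: vy ← 0.49·2.650 = 1.298
Arc 5: start y=0.000, vy=1.298 → t=0.260, apex=0.084, x_land=70.044, impact vy=-1.298
  bounce: vy ← 0.49·1.298 = 0.636
Arc 6: start y=0.000, vy=0.636 → t=0.127, apex=0.020, x_land=71.165, impact vy=-0.636
  bounce: vy ← 0.49·0.636 = 0.312

1 3.872 25.362 34.114
2 2.207 6.089 53.559
3 1.082 1.462 63.087
4 0.530 0.351 67.756
5 0.260 0.084 70.044
6 0.127 0.020 71.165
final: 71.165 0.312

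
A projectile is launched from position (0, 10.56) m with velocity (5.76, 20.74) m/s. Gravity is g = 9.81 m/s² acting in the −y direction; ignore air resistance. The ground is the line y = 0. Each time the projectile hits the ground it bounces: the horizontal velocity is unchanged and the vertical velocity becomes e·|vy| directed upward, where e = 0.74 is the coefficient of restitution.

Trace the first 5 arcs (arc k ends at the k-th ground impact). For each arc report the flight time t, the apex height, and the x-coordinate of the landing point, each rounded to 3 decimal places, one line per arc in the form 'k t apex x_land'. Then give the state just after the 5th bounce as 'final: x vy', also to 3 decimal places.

1 4.688 32.484 27.001
2 3.809 17.788 48.939
3 2.818 9.741 65.173
4 2.086 5.334 77.186
5 1.543 2.921 86.076
final: 86.076 5.602

Arc 1: start y=10.560, vy=20.740 → t=4.688, apex=32.484, x_land=27.001, impact vy=-25.245
  bounce: vy ← 0.74·25.245 = 18.682
Arc 2: start y=0.000, vy=18.682 → t=3.809, apex=17.788, x_land=48.939, impact vy=-18.682
  bounce: vy ← 0.74·18.682 = 13.824
Arc 3: start y=0.000, vy=13.824 → t=2.818, apex=9.741, x_land=65.173, impact vy=-13.824
  bounce: vy ← 0.74·13.824 = 10.230
Arc 4: start y=0.000, vy=10.230 → t=2.086, apex=5.334, x_land=77.186, impact vy=-10.230
  bounce: vy ← 0.74·10.230 = 7.570
Arc 5: start y=0.000, vy=7.570 → t=1.543, apex=2.921, x_land=86.076, impact vy=-7.570
  bounce: vy ← 0.74·7.570 = 5.602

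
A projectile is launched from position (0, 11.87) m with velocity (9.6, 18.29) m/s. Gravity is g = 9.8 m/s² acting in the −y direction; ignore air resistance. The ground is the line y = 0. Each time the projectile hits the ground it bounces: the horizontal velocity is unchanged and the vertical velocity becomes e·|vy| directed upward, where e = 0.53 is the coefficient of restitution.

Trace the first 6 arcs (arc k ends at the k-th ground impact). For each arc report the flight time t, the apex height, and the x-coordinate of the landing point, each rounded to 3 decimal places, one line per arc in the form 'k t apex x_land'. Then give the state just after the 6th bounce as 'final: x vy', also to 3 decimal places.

Arc 1: start y=11.870, vy=18.290 → t=4.296, apex=28.938, x_land=41.246, impact vy=-23.815
  bounce: vy ← 0.53·23.815 = 12.622
Arc 2: start y=0.000, vy=12.622 → t=2.576, apex=8.129, x_land=65.975, impact vy=-12.622
  bounce: vy ← 0.53·12.622 = 6.690
Arc 3: start y=0.000, vy=6.690 → t=1.365, apex=2.283, x_land=79.082, impact vy=-6.690
  bounce: vy ← 0.53·6.690 = 3.546
Arc 4: start y=0.000, vy=3.546 → t=0.724, apex=0.641, x_land=86.028, impact vy=-3.546
  bounce: vy ← 0.53·3.546 = 1.879
Arc 5: start y=0.000, vy=1.879 → t=0.384, apex=0.180, x_land=89.710, impact vy=-1.879
  bounce: vy ← 0.53·1.879 = 0.996
Arc 6: start y=0.000, vy=0.996 → t=0.203, apex=0.051, x_land=91.661, impact vy=-0.996
  bounce: vy ← 0.53·0.996 = 0.528

1 4.296 28.938 41.246
2 2.576 8.129 65.975
3 1.365 2.283 79.082
4 0.724 0.641 86.028
5 0.384 0.180 89.710
6 0.203 0.051 91.661
final: 91.661 0.528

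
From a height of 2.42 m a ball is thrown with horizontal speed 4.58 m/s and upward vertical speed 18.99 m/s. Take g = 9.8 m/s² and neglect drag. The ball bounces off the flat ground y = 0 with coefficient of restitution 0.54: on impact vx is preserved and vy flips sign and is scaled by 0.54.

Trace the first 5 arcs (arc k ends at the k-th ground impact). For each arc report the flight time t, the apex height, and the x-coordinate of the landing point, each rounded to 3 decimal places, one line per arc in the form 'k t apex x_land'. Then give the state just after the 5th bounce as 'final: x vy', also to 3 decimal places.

Arc 1: start y=2.420, vy=18.990 → t=3.999, apex=20.819, x_land=18.315, impact vy=-20.200
  bounce: vy ← 0.54·20.200 = 10.908
Arc 2: start y=0.000, vy=10.908 → t=2.226, apex=6.071, x_land=28.511, impact vy=-10.908
  bounce: vy ← 0.54·10.908 = 5.890
Arc 3: start y=0.000, vy=5.890 → t=1.202, apex=1.770, x_land=34.017, impact vy=-5.890
  bounce: vy ← 0.54·5.890 = 3.181
Arc 4: start y=0.000, vy=3.181 → t=0.649, apex=0.516, x_land=36.990, impact vy=-3.181
  bounce: vy ← 0.54·3.181 = 1.718
Arc 5: start y=0.000, vy=1.718 → t=0.351, apex=0.151, x_land=38.596, impact vy=-1.718
  bounce: vy ← 0.54·1.718 = 0.928

1 3.999 20.819 18.315
2 2.226 6.071 28.511
3 1.202 1.770 34.017
4 0.649 0.516 36.990
5 0.351 0.151 38.596
final: 38.596 0.928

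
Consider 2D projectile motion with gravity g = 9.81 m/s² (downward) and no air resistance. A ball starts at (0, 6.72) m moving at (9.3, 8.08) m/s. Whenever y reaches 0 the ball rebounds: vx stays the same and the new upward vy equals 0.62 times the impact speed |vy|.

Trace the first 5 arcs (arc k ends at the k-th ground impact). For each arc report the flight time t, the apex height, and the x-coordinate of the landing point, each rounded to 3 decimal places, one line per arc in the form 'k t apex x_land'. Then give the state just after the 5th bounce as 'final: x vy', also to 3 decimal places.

1 2.255 10.048 20.970
2 1.775 3.862 37.475
3 1.100 1.485 47.708
4 0.682 0.571 54.053
5 0.423 0.219 57.987
final: 57.987 1.286

Arc 1: start y=6.720, vy=8.080 → t=2.255, apex=10.048, x_land=20.970, impact vy=-14.040
  bounce: vy ← 0.62·14.040 = 8.705
Arc 2: start y=0.000, vy=8.705 → t=1.775, apex=3.862, x_land=37.475, impact vy=-8.705
  bounce: vy ← 0.62·8.705 = 5.397
Arc 3: start y=0.000, vy=5.397 → t=1.100, apex=1.485, x_land=47.708, impact vy=-5.397
  bounce: vy ← 0.62·5.397 = 3.346
Arc 4: start y=0.000, vy=3.346 → t=0.682, apex=0.571, x_land=54.053, impact vy=-3.346
  bounce: vy ← 0.62·3.346 = 2.075
Arc 5: start y=0.000, vy=2.075 → t=0.423, apex=0.219, x_land=57.987, impact vy=-2.075
  bounce: vy ← 0.62·2.075 = 1.286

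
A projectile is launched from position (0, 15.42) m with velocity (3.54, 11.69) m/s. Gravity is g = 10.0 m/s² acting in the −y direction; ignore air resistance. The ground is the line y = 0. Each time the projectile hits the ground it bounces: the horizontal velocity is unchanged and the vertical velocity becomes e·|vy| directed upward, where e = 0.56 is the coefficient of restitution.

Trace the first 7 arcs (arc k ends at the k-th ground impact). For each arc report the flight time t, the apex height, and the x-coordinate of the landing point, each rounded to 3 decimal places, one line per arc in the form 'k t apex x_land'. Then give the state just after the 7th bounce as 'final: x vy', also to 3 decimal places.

1 3.279 22.253 11.606
2 2.363 6.978 19.971
3 1.323 2.188 24.655
4 0.741 0.686 27.278
5 0.415 0.215 28.747
6 0.232 0.067 29.569
7 0.130 0.021 30.030
final: 30.030 0.364

Arc 1: start y=15.420, vy=11.690 → t=3.279, apex=22.253, x_land=11.606, impact vy=-21.096
  bounce: vy ← 0.56·21.096 = 11.814
Arc 2: start y=0.000, vy=11.814 → t=2.363, apex=6.978, x_land=19.971, impact vy=-11.814
  bounce: vy ← 0.56·11.814 = 6.616
Arc 3: start y=0.000, vy=6.616 → t=1.323, apex=2.188, x_land=24.655, impact vy=-6.616
  bounce: vy ← 0.56·6.616 = 3.705
Arc 4: start y=0.000, vy=3.705 → t=0.741, apex=0.686, x_land=27.278, impact vy=-3.705
  bounce: vy ← 0.56·3.705 = 2.075
Arc 5: start y=0.000, vy=2.075 → t=0.415, apex=0.215, x_land=28.747, impact vy=-2.075
  bounce: vy ← 0.56·2.075 = 1.162
Arc 6: start y=0.000, vy=1.162 → t=0.232, apex=0.067, x_land=29.569, impact vy=-1.162
  bounce: vy ← 0.56·1.162 = 0.651
Arc 7: start y=0.000, vy=0.651 → t=0.130, apex=0.021, x_land=30.030, impact vy=-0.651
  bounce: vy ← 0.56·0.651 = 0.364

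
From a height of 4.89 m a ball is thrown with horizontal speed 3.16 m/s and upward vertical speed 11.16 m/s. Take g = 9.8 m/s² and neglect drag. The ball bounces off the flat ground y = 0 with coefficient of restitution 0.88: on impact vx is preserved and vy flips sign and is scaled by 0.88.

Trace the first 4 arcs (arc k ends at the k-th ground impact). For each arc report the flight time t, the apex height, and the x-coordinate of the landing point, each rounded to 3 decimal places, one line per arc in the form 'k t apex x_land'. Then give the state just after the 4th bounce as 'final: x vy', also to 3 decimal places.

1 2.654 11.244 8.385
2 2.666 8.708 16.810
3 2.346 6.743 24.224
4 2.065 5.222 30.749
final: 30.749 8.903

Arc 1: start y=4.890, vy=11.160 → t=2.654, apex=11.244, x_land=8.385, impact vy=-14.846
  bounce: vy ← 0.88·14.846 = 13.064
Arc 2: start y=0.000, vy=13.064 → t=2.666, apex=8.708, x_land=16.810, impact vy=-13.064
  bounce: vy ← 0.88·13.064 = 11.496
Arc 3: start y=0.000, vy=11.496 → t=2.346, apex=6.743, x_land=24.224, impact vy=-11.496
  bounce: vy ← 0.88·11.496 = 10.117
Arc 4: start y=0.000, vy=10.117 → t=2.065, apex=5.222, x_land=30.749, impact vy=-10.117
  bounce: vy ← 0.88·10.117 = 8.903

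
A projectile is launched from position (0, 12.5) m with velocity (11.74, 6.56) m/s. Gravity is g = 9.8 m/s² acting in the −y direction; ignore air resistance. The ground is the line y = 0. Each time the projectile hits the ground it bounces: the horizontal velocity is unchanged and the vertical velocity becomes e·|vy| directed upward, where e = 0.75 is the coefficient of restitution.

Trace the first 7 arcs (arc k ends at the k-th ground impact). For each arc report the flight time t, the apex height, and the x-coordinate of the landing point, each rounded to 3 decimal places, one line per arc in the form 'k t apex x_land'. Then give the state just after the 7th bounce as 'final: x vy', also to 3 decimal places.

Arc 1: start y=12.500, vy=6.560 → t=2.401, apex=14.696, x_land=28.190, impact vy=-16.972
  bounce: vy ← 0.75·16.972 = 12.729
Arc 2: start y=0.000, vy=12.729 → t=2.598, apex=8.266, x_land=58.687, impact vy=-12.729
  bounce: vy ← 0.75·12.729 = 9.546
Arc 3: start y=0.000, vy=9.546 → t=1.948, apex=4.650, x_land=81.559, impact vy=-9.546
  bounce: vy ← 0.75·9.546 = 7.160
Arc 4: start y=0.000, vy=7.160 → t=1.461, apex=2.615, x_land=98.714, impact vy=-7.160
  bounce: vy ← 0.75·7.160 = 5.370
Arc 5: start y=0.000, vy=5.370 → t=1.096, apex=1.471, x_land=111.580, impact vy=-5.370
  bounce: vy ← 0.75·5.370 = 4.027
Arc 6: start y=0.000, vy=4.027 → t=0.822, apex=0.828, x_land=121.229, impact vy=-4.027
  bounce: vy ← 0.75·4.027 = 3.021
Arc 7: start y=0.000, vy=3.021 → t=0.616, apex=0.466, x_land=128.466, impact vy=-3.021
  bounce: vy ← 0.75·3.021 = 2.265

1 2.401 14.696 28.190
2 2.598 8.266 58.687
3 1.948 4.650 81.559
4 1.461 2.615 98.714
5 1.096 1.471 111.580
6 0.822 0.828 121.229
7 0.616 0.466 128.466
final: 128.466 2.265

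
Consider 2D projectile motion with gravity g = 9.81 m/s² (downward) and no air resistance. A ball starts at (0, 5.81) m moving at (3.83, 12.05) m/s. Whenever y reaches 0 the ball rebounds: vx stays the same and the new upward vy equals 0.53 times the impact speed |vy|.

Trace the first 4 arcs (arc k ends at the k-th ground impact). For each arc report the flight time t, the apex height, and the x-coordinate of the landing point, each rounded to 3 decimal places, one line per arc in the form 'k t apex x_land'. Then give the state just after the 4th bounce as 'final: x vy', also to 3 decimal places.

Arc 1: start y=5.810, vy=12.050 → t=2.869, apex=13.211, x_land=10.990, impact vy=-16.100
  bounce: vy ← 0.53·16.100 = 8.533
Arc 2: start y=0.000, vy=8.533 → t=1.740, apex=3.711, x_land=17.653, impact vy=-8.533
  bounce: vy ← 0.53·8.533 = 4.522
Arc 3: start y=0.000, vy=4.522 → t=0.922, apex=1.042, x_land=21.184, impact vy=-4.522
  bounce: vy ← 0.53·4.522 = 2.397
Arc 4: start y=0.000, vy=2.397 → t=0.489, apex=0.293, x_land=23.056, impact vy=-2.397
  bounce: vy ← 0.53·2.397 = 1.270

1 2.869 13.211 10.990
2 1.740 3.711 17.653
3 0.922 1.042 21.184
4 0.489 0.293 23.056
final: 23.056 1.270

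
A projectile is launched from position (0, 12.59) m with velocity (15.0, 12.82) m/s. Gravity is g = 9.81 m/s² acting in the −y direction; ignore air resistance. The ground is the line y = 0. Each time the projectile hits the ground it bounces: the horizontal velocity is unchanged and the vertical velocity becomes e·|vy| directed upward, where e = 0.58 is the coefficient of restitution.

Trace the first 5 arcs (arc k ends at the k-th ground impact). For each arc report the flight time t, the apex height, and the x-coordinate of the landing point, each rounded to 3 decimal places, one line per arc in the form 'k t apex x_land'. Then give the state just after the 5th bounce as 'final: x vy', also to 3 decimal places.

1 3.374 20.967 50.615
2 2.398 7.053 86.590
3 1.391 2.373 107.455
4 0.807 0.798 119.557
5 0.468 0.269 126.576
final: 126.576 1.331

Arc 1: start y=12.590, vy=12.820 → t=3.374, apex=20.967, x_land=50.615, impact vy=-20.282
  bounce: vy ← 0.58·20.282 = 11.764
Arc 2: start y=0.000, vy=11.764 → t=2.398, apex=7.053, x_land=86.590, impact vy=-11.764
  bounce: vy ← 0.58·11.764 = 6.823
Arc 3: start y=0.000, vy=6.823 → t=1.391, apex=2.373, x_land=107.455, impact vy=-6.823
  bounce: vy ← 0.58·6.823 = 3.957
Arc 4: start y=0.000, vy=3.957 → t=0.807, apex=0.798, x_land=119.557, impact vy=-3.957
  bounce: vy ← 0.58·3.957 = 2.295
Arc 5: start y=0.000, vy=2.295 → t=0.468, apex=0.269, x_land=126.576, impact vy=-2.295
  bounce: vy ← 0.58·2.295 = 1.331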